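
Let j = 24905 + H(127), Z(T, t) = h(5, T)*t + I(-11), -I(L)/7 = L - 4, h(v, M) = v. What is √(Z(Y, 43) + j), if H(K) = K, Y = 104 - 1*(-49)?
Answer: 2*√6338 ≈ 159.22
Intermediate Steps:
I(L) = 28 - 7*L (I(L) = -7*(L - 4) = -7*(-4 + L) = 28 - 7*L)
Y = 153 (Y = 104 + 49 = 153)
Z(T, t) = 105 + 5*t (Z(T, t) = 5*t + (28 - 7*(-11)) = 5*t + (28 + 77) = 5*t + 105 = 105 + 5*t)
j = 25032 (j = 24905 + 127 = 25032)
√(Z(Y, 43) + j) = √((105 + 5*43) + 25032) = √((105 + 215) + 25032) = √(320 + 25032) = √25352 = 2*√6338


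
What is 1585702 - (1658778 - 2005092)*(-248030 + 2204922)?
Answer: 677700681790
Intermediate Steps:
1585702 - (1658778 - 2005092)*(-248030 + 2204922) = 1585702 - (-346314)*1956892 = 1585702 - 1*(-677699096088) = 1585702 + 677699096088 = 677700681790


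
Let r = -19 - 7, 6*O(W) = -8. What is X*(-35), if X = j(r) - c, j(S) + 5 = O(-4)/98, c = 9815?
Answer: 7217710/21 ≈ 3.4370e+5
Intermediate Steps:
O(W) = -4/3 (O(W) = (1/6)*(-8) = -4/3)
r = -26
j(S) = -737/147 (j(S) = -5 - 4/3/98 = -5 - 4/3*1/98 = -5 - 2/147 = -737/147)
X = -1443542/147 (X = -737/147 - 1*9815 = -737/147 - 9815 = -1443542/147 ≈ -9820.0)
X*(-35) = -1443542/147*(-35) = 7217710/21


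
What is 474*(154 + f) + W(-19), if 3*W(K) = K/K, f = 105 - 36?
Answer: 317107/3 ≈ 1.0570e+5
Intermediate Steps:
f = 69
W(K) = ⅓ (W(K) = (K/K)/3 = (⅓)*1 = ⅓)
474*(154 + f) + W(-19) = 474*(154 + 69) + ⅓ = 474*223 + ⅓ = 105702 + ⅓ = 317107/3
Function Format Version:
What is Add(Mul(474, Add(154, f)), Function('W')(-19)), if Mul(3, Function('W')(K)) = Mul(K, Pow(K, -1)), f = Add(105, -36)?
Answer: Rational(317107, 3) ≈ 1.0570e+5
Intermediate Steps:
f = 69
Function('W')(K) = Rational(1, 3) (Function('W')(K) = Mul(Rational(1, 3), Mul(K, Pow(K, -1))) = Mul(Rational(1, 3), 1) = Rational(1, 3))
Add(Mul(474, Add(154, f)), Function('W')(-19)) = Add(Mul(474, Add(154, 69)), Rational(1, 3)) = Add(Mul(474, 223), Rational(1, 3)) = Add(105702, Rational(1, 3)) = Rational(317107, 3)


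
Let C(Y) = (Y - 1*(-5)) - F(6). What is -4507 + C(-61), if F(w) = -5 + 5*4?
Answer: -4578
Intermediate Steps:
F(w) = 15 (F(w) = -5 + 20 = 15)
C(Y) = -10 + Y (C(Y) = (Y - 1*(-5)) - 1*15 = (Y + 5) - 15 = (5 + Y) - 15 = -10 + Y)
-4507 + C(-61) = -4507 + (-10 - 61) = -4507 - 71 = -4578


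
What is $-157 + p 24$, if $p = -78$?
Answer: $-2029$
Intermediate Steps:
$-157 + p 24 = -157 - 1872 = -2029$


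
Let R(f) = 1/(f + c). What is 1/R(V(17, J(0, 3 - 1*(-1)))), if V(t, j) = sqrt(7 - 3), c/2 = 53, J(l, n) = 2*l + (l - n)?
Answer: 108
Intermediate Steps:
J(l, n) = -n + 3*l
c = 106 (c = 2*53 = 106)
V(t, j) = 2 (V(t, j) = sqrt(4) = 2)
R(f) = 1/(106 + f) (R(f) = 1/(f + 106) = 1/(106 + f))
1/R(V(17, J(0, 3 - 1*(-1)))) = 1/(1/(106 + 2)) = 1/(1/108) = 108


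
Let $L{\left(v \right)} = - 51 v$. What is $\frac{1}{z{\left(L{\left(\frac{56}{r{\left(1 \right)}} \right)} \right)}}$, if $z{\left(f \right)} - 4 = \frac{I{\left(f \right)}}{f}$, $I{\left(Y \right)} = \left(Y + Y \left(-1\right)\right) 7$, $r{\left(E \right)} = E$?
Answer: $\frac{1}{4} \approx 0.25$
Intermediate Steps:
$I{\left(Y \right)} = 0$ ($I{\left(Y \right)} = \left(Y - Y\right) 7 = 0 \cdot 7 = 0$)
$z{\left(f \right)} = 4$ ($z{\left(f \right)} = 4 + \frac{0}{f} = 4 + 0 = 4$)
$\frac{1}{z{\left(L{\left(\frac{56}{r{\left(1 \right)}} \right)} \right)}} = \frac{1}{4}$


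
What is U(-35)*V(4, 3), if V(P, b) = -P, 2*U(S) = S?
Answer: 70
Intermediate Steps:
U(S) = S/2
U(-35)*V(4, 3) = ((1/2)*(-35))*(-1*4) = -35/2*(-4) = 70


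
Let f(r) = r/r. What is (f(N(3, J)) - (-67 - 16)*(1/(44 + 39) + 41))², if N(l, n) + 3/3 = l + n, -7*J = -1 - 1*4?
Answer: 11594025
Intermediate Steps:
J = 5/7 (J = -(-1 - 1*4)/7 = -(-1 - 4)/7 = -⅐*(-5) = 5/7 ≈ 0.71429)
N(l, n) = -1 + l + n (N(l, n) = -1 + (l + n) = -1 + l + n)
f(r) = 1
(f(N(3, J)) - (-67 - 16)*(1/(44 + 39) + 41))² = (1 - (-67 - 16)*(1/(44 + 39) + 41))² = (1 - (-83)*(1/83 + 41))² = (1 - (-83)*3404/83)² = (1 - 1*(-3404))² = (1 + 3404)² = 3405² = 11594025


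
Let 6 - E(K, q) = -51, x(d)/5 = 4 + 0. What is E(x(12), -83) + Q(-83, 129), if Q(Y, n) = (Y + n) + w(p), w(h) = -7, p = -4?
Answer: 96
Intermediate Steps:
x(d) = 20 (x(d) = 5*(4 + 0) = 5*4 = 20)
E(K, q) = 57 (E(K, q) = 6 - 1*(-51) = 6 + 51 = 57)
Q(Y, n) = -7 + Y + n (Q(Y, n) = (Y + n) - 7 = -7 + Y + n)
E(x(12), -83) + Q(-83, 129) = 57 + (-7 - 83 + 129) = 57 + 39 = 96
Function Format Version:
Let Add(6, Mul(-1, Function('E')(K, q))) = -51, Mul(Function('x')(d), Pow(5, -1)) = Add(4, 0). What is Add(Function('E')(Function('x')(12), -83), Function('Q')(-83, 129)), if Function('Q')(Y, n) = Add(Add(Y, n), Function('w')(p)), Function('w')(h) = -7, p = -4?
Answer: 96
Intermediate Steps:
Function('x')(d) = 20 (Function('x')(d) = Mul(5, Add(4, 0)) = Mul(5, 4) = 20)
Function('E')(K, q) = 57 (Function('E')(K, q) = Add(6, Mul(-1, -51)) = Add(6, 51) = 57)
Function('Q')(Y, n) = Add(-7, Y, n) (Function('Q')(Y, n) = Add(Add(Y, n), -7) = Add(-7, Y, n))
Add(Function('E')(Function('x')(12), -83), Function('Q')(-83, 129)) = Add(57, Add(-7, -83, 129)) = Add(57, 39) = 96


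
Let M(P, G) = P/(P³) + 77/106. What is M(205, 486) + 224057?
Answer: 998098751081/4454650 ≈ 2.2406e+5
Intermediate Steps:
M(P, G) = 77/106 + P⁻² (M(P, G) = P/P³ + 77*(1/106) = P⁻² + 77/106 = 77/106 + P⁻²)
M(205, 486) + 224057 = (77/106 + 205⁻²) + 224057 = (77/106 + 1/42025) + 224057 = 3236031/4454650 + 224057 = 998098751081/4454650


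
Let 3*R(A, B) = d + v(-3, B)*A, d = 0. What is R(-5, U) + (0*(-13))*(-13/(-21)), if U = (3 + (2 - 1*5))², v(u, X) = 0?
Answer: 0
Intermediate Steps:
U = 0 (U = (3 + (2 - 5))² = (3 - 3)² = 0² = 0)
R(A, B) = 0 (R(A, B) = (0 + 0*A)/3 = (0 + 0)/3 = (⅓)*0 = 0)
R(-5, U) + (0*(-13))*(-13/(-21)) = 0 + (0*(-13))*(-13/(-21)) = 0 + 0*(-13*(-1/21)) = 0 + 0*(13/21) = 0 + 0 = 0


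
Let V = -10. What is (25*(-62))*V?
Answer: 15500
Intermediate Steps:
(25*(-62))*V = (25*(-62))*(-10) = -1550*(-10) = 15500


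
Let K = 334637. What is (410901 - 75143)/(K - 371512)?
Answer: -335758/36875 ≈ -9.1053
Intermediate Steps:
(410901 - 75143)/(K - 371512) = (410901 - 75143)/(334637 - 371512) = 335758/(-36875) = 335758*(-1/36875) = -335758/36875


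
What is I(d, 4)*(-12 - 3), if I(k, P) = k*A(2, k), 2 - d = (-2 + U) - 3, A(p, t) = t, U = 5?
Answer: -60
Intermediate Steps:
d = 2 (d = 2 - ((-2 + 5) - 3) = 2 - (3 - 3) = 2 - 1*0 = 2 + 0 = 2)
I(k, P) = k² (I(k, P) = k*k = k²)
I(d, 4)*(-12 - 3) = 2²*(-12 - 3) = 4*(-15) = -60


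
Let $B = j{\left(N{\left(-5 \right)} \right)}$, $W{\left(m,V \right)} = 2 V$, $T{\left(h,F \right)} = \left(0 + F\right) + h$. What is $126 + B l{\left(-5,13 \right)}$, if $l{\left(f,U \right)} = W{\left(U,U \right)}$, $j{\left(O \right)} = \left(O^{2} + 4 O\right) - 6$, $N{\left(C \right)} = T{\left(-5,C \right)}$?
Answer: $1530$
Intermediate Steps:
$T{\left(h,F \right)} = F + h$
$N{\left(C \right)} = -5 + C$ ($N{\left(C \right)} = C - 5 = -5 + C$)
$j{\left(O \right)} = -6 + O^{2} + 4 O$
$l{\left(f,U \right)} = 2 U$
$B = 54$ ($B = -6 + \left(-5 - 5\right)^{2} + 4 \left(-5 - 5\right) = -6 + \left(-10\right)^{2} + 4 \left(-10\right) = -6 + 100 - 40 = 54$)
$126 + B l{\left(-5,13 \right)} = 126 + 54 \cdot 2 \cdot 13 = 126 + 54 \cdot 26 = 126 + 1404 = 1530$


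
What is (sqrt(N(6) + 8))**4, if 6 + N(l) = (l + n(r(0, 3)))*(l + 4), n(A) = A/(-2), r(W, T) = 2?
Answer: 2704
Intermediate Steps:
n(A) = -A/2 (n(A) = A*(-1/2) = -A/2)
N(l) = -6 + (-1 + l)*(4 + l) (N(l) = -6 + (l - 1/2*2)*(l + 4) = -6 + (l - 1)*(4 + l) = -6 + (-1 + l)*(4 + l))
(sqrt(N(6) + 8))**4 = (sqrt((-10 + 6**2 + 3*6) + 8))**4 = (sqrt((-10 + 36 + 18) + 8))**4 = (sqrt(44 + 8))**4 = (sqrt(52))**4 = (2*sqrt(13))**4 = 2704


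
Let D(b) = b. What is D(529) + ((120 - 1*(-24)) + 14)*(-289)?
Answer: -45133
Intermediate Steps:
D(529) + ((120 - 1*(-24)) + 14)*(-289) = 529 + ((120 - 1*(-24)) + 14)*(-289) = 529 + ((120 + 24) + 14)*(-289) = 529 + (144 + 14)*(-289) = 529 + 158*(-289) = 529 - 45662 = -45133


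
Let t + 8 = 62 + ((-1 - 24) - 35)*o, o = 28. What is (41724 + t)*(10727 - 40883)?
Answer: -1209195288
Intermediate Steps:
t = -1626 (t = -8 + (62 + ((-1 - 24) - 35)*28) = -8 + (62 + (-25 - 35)*28) = -8 + (62 - 60*28) = -8 + (62 - 1680) = -8 - 1618 = -1626)
(41724 + t)*(10727 - 40883) = (41724 - 1626)*(10727 - 40883) = 40098*(-30156) = -1209195288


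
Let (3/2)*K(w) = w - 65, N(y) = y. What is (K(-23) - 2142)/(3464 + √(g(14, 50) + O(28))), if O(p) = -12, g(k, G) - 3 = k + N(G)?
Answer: -22869328/35997723 + 6602*√55/35997723 ≈ -0.63394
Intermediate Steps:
g(k, G) = 3 + G + k (g(k, G) = 3 + (k + G) = 3 + (G + k) = 3 + G + k)
K(w) = -130/3 + 2*w/3 (K(w) = 2*(w - 65)/3 = 2*(-65 + w)/3 = -130/3 + 2*w/3)
(K(-23) - 2142)/(3464 + √(g(14, 50) + O(28))) = ((-130/3 + (⅔)*(-23)) - 2142)/(3464 + √((3 + 50 + 14) - 12)) = ((-130/3 - 46/3) - 2142)/(3464 + √(67 - 12)) = (-176/3 - 2142)/(3464 + √55) = -6602/(3*(3464 + √55))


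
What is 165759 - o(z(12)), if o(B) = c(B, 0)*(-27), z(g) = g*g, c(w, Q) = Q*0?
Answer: 165759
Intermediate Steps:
c(w, Q) = 0
z(g) = g²
o(B) = 0 (o(B) = 0*(-27) = 0)
165759 - o(z(12)) = 165759 - 1*0 = 165759 + 0 = 165759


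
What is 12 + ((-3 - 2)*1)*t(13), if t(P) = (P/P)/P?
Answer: 151/13 ≈ 11.615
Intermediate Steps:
t(P) = 1/P
12 + ((-3 - 2)*1)*t(13) = 12 + ((-3 - 2)*1)/13 = 12 - 5*1*(1/13) = 12 - 5*1/13 = 12 - 5/13 = 151/13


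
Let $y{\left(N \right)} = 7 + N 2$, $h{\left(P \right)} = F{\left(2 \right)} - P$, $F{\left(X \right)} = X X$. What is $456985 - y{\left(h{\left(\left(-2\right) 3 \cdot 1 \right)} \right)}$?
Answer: $456958$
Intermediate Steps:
$F{\left(X \right)} = X^{2}$
$h{\left(P \right)} = 4 - P$ ($h{\left(P \right)} = 2^{2} - P = 4 - P$)
$y{\left(N \right)} = 7 + 2 N$
$456985 - y{\left(h{\left(\left(-2\right) 3 \cdot 1 \right)} \right)} = 456985 - \left(7 + 2 \left(4 - \left(-2\right) 3 \cdot 1\right)\right) = 456985 - \left(7 + 2 \left(4 - \left(-6\right) 1\right)\right) = 456985 - \left(7 + 2 \left(4 - -6\right)\right) = 456985 - \left(7 + 2 \left(4 + 6\right)\right) = 456985 - \left(7 + 2 \cdot 10\right) = 456985 - \left(7 + 20\right) = 456985 - 27 = 456958$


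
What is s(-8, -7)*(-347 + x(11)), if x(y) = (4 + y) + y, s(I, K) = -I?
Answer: -2568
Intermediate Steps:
x(y) = 4 + 2*y
s(-8, -7)*(-347 + x(11)) = (-1*(-8))*(-347 + (4 + 2*11)) = 8*(-347 + (4 + 22)) = 8*(-347 + 26) = 8*(-321) = -2568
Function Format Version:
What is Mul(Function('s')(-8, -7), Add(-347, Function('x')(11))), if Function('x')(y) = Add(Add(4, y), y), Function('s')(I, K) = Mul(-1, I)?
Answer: -2568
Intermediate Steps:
Function('x')(y) = Add(4, Mul(2, y))
Mul(Function('s')(-8, -7), Add(-347, Function('x')(11))) = Mul(Mul(-1, -8), Add(-347, Add(4, Mul(2, 11)))) = Mul(8, Add(-347, Add(4, 22))) = Mul(8, Add(-347, 26)) = Mul(8, -321) = -2568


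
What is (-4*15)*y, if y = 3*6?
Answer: -1080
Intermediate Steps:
y = 18
(-4*15)*y = -4*15*18 = -60*18 = -1080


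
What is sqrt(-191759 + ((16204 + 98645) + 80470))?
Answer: 2*sqrt(890) ≈ 59.666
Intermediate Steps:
sqrt(-191759 + ((16204 + 98645) + 80470)) = sqrt(-191759 + (114849 + 80470)) = sqrt(-191759 + 195319) = sqrt(3560) = 2*sqrt(890)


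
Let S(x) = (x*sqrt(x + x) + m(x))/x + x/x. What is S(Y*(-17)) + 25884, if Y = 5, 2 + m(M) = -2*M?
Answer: 2200057/85 + I*sqrt(170) ≈ 25883.0 + 13.038*I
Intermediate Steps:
m(M) = -2 - 2*M
S(x) = 1 + (-2 - 2*x + sqrt(2)*x**(3/2))/x (S(x) = (x*sqrt(x + x) + (-2 - 2*x))/x + x/x = (x*sqrt(2*x) + (-2 - 2*x))/x + 1 = (x*(sqrt(2)*sqrt(x)) + (-2 - 2*x))/x + 1 = (sqrt(2)*x**(3/2) + (-2 - 2*x))/x + 1 = (-2 - 2*x + sqrt(2)*x**(3/2))/x + 1 = 1 + (-2 - 2*x + sqrt(2)*x**(3/2))/x)
S(Y*(-17)) + 25884 = (-2 - 5*(-17) + sqrt(2)*(5*(-17))**(3/2))/((5*(-17))) + 25884 = (-2 - 1*(-85) + sqrt(2)*(-85)**(3/2))/(-85) + 25884 = -(-2 + 85 + sqrt(2)*(-85*I*sqrt(85)))/85 + 25884 = -(-2 + 85 - 85*I*sqrt(170))/85 + 25884 = -(83 - 85*I*sqrt(170))/85 + 25884 = (-83/85 + I*sqrt(170)) + 25884 = 2200057/85 + I*sqrt(170)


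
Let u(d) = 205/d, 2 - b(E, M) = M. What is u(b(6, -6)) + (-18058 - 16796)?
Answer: -278627/8 ≈ -34828.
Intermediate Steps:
b(E, M) = 2 - M
u(b(6, -6)) + (-18058 - 16796) = 205/(2 - 1*(-6)) + (-18058 - 16796) = 205/(2 + 6) - 34854 = 205/8 - 34854 = -278627/8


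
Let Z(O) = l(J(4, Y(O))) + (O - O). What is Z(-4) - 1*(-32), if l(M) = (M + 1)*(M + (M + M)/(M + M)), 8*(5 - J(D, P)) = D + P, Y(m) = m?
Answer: 68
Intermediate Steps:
J(D, P) = 5 - D/8 - P/8 (J(D, P) = 5 - (D + P)/8 = 5 + (-D/8 - P/8) = 5 - D/8 - P/8)
l(M) = (1 + M)**2 (l(M) = (1 + M)*(M + (2*M)/((2*M))) = (1 + M)*(M + (2*M)*(1/(2*M))) = (1 + M)*(M + 1) = (1 + M)*(1 + M) = (1 + M)**2)
Z(O) = 10 + (9/2 - O/8)**2 - O/4 (Z(O) = (1 + (5 - 1/8*4 - O/8)**2 + 2*(5 - 1/8*4 - O/8)) + (O - O) = (1 + (5 - 1/2 - O/8)**2 + 2*(5 - 1/2 - O/8)) + 0 = (1 + (9/2 - O/8)**2 + 2*(9/2 - O/8)) + 0 = (1 + (9/2 - O/8)**2 + (9 - O/4)) + 0 = (10 + (9/2 - O/8)**2 - O/4) + 0 = 10 + (9/2 - O/8)**2 - O/4)
Z(-4) - 1*(-32) = (121/4 - 11/8*(-4) + (1/64)*(-4)**2) - 1*(-32) = (121/4 + 11/2 + (1/64)*16) + 32 = (121/4 + 11/2 + 1/4) + 32 = 36 + 32 = 68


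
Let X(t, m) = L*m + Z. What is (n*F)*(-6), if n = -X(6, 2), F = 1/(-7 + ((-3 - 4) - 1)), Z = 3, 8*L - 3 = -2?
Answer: -13/10 ≈ -1.3000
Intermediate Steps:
L = ⅛ (L = 3/8 + (⅛)*(-2) = 3/8 - ¼ = ⅛ ≈ 0.12500)
X(t, m) = 3 + m/8 (X(t, m) = m/8 + 3 = 3 + m/8)
F = -1/15 (F = 1/(-7 + (-7 - 1)) = 1/(-7 - 8) = 1/(-15) = -1/15 ≈ -0.066667)
n = -13/4 (n = -(3 + (⅛)*2) = -(3 + ¼) = -1*13/4 = -13/4 ≈ -3.2500)
(n*F)*(-6) = -13/4*(-1/15)*(-6) = (13/60)*(-6) = -13/10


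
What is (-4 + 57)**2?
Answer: 2809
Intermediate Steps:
(-4 + 57)**2 = 53**2 = 2809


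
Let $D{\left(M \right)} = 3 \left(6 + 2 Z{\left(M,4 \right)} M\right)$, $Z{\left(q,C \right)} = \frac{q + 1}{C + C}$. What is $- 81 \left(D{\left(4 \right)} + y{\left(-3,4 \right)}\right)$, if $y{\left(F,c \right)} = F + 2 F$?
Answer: $-1944$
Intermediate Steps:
$y{\left(F,c \right)} = 3 F$
$Z{\left(q,C \right)} = \frac{1 + q}{2 C}$
$D{\left(M \right)} = 18 + 3 M \left(\frac{1}{4} + \frac{M}{4}\right)$ ($D{\left(M \right)} = 3 \left(6 + 2 \frac{1 + M}{2 \cdot 4} M\right) = 3 \left(6 + 2 \cdot \frac{1}{2} \cdot \frac{1}{4} \left(1 + M\right) M\right) = 3 \left(6 + 2 \left(\frac{1}{8} + \frac{M}{8}\right) M\right) = 3 \left(6 + \left(\frac{1}{4} + \frac{M}{4}\right) M\right) = 3 \left(6 + M \left(\frac{1}{4} + \frac{M}{4}\right)\right) = 18 + 3 M \left(\frac{1}{4} + \frac{M}{4}\right)$)
$- 81 \left(D{\left(4 \right)} + y{\left(-3,4 \right)}\right) = - 81 \left(\left(18 + \frac{3}{4} \cdot 4 \left(1 + 4\right)\right) + 3 \left(-3\right)\right) = - 81 \left(\left(18 + \frac{3}{4} \cdot 4 \cdot 5\right) - 9\right) = - 81 \left(\left(18 + 15\right) - 9\right) = - 81 \left(33 - 9\right) = \left(-81\right) 24 = -1944$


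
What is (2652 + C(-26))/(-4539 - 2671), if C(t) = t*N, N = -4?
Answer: -1378/3605 ≈ -0.38225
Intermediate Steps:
C(t) = -4*t (C(t) = t*(-4) = -4*t)
(2652 + C(-26))/(-4539 - 2671) = (2652 - 4*(-26))/(-4539 - 2671) = (2652 + 104)/(-7210) = 2756*(-1/7210) = -1378/3605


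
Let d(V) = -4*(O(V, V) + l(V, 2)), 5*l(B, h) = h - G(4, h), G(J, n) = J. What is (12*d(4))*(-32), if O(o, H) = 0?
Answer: -3072/5 ≈ -614.40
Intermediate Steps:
l(B, h) = -⅘ + h/5 (l(B, h) = (h - 1*4)/5 = (h - 4)/5 = (-4 + h)/5 = -⅘ + h/5)
d(V) = 8/5 (d(V) = -4*(0 + (-⅘ + (⅕)*2)) = -4*(0 + (-⅘ + ⅖)) = -4*(0 - ⅖) = -4*(-⅖) = 8/5)
(12*d(4))*(-32) = (12*(8/5))*(-32) = (96/5)*(-32) = -3072/5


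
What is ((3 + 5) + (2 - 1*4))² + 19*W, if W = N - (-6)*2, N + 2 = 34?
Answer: 872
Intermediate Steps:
N = 32 (N = -2 + 34 = 32)
W = 44 (W = 32 - (-6)*2 = 32 - 1*(-12) = 32 + 12 = 44)
((3 + 5) + (2 - 1*4))² + 19*W = ((3 + 5) + (2 - 1*4))² + 19*44 = (8 + (2 - 4))² + 836 = (8 - 2)² + 836 = 6² + 836 = 36 + 836 = 872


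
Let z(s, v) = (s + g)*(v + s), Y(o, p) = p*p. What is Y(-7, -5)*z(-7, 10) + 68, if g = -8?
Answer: -1057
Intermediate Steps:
Y(o, p) = p²
z(s, v) = (-8 + s)*(s + v) (z(s, v) = (s - 8)*(v + s) = (-8 + s)*(s + v))
Y(-7, -5)*z(-7, 10) + 68 = (-5)²*((-7)² - 8*(-7) - 8*10 - 7*10) + 68 = 25*(49 + 56 - 80 - 70) + 68 = 25*(-45) + 68 = -1125 + 68 = -1057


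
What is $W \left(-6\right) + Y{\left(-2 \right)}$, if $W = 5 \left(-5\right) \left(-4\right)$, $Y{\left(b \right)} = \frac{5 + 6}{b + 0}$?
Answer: $- \frac{1211}{2} \approx -605.5$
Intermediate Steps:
$Y{\left(b \right)} = \frac{11}{b}$
$W = 100$ ($W = \left(-25\right) \left(-4\right) = 100$)
$W \left(-6\right) + Y{\left(-2 \right)} = 100 \left(-6\right) + \frac{11}{-2} = -600 + 11 \left(- \frac{1}{2}\right) = -600 - \frac{11}{2} = - \frac{1211}{2}$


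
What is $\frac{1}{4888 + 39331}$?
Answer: $\frac{1}{44219} \approx 2.2615 \cdot 10^{-5}$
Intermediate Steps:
$\frac{1}{4888 + 39331} = \frac{1}{44219}$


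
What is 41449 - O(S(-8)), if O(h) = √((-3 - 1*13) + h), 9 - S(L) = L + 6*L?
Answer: 41442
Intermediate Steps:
S(L) = 9 - 7*L (S(L) = 9 - (L + 6*L) = 9 - 7*L)
O(h) = √(-16 + h) (O(h) = √((-3 - 13) + h) = √(-16 + h))
41449 - O(S(-8)) = 41449 - √(-16 + (9 - 7*(-8))) = 41449 - √(-16 + (9 + 56)) = 41449 - √(-16 + 65) = 41449 - √49 = 41449 - 1*7 = 41449 - 7 = 41442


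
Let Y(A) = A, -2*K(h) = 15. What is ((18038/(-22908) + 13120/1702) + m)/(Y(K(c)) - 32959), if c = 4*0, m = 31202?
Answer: -1889468339/1995876681 ≈ -0.94669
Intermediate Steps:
c = 0
K(h) = -15/2 (K(h) = -½*15 = -15/2)
((18038/(-22908) + 13120/1702) + m)/(Y(K(c)) - 32959) = ((18038/(-22908) + 13120/1702) + 31202)/(-15/2 - 32959) = ((18038*(-1/22908) + 13120*(1/1702)) + 31202)/(-65933/2) = ((-9019/11454 + 6560/851) + 31202)*(-2/65933) = (2933177/423798 + 31202)*(-2/65933) = (13226278373/423798)*(-2/65933) = -1889468339/1995876681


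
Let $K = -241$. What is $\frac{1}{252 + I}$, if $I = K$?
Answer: $\frac{1}{11} \approx 0.090909$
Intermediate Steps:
$I = -241$
$\frac{1}{252 + I} = \frac{1}{252 - 241} = \frac{1}{11}$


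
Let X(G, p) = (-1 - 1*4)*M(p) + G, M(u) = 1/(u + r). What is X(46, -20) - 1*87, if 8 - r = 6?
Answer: -733/18 ≈ -40.722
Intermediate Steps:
r = 2 (r = 8 - 1*6 = 8 - 6 = 2)
M(u) = 1/(2 + u) (M(u) = 1/(u + 2) = 1/(2 + u))
X(G, p) = G - 5/(2 + p) (X(G, p) = (-1 - 1*4)/(2 + p) + G = (-1 - 4)/(2 + p) + G = -5/(2 + p) + G = G - 5/(2 + p))
X(46, -20) - 1*87 = (-5 + 46*(2 - 20))/(2 - 20) - 1*87 = (-5 + 46*(-18))/(-18) - 87 = -(-5 - 828)/18 - 87 = -1/18*(-833) - 87 = 833/18 - 87 = -733/18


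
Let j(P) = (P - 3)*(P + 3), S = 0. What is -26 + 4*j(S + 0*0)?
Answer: -62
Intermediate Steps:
j(P) = (-3 + P)*(3 + P)
-26 + 4*j(S + 0*0) = -26 + 4*(-9 + (0 + 0*0)²) = -26 + 4*(-9 + (0 + 0)²) = -26 + 4*(-9 + 0²) = -26 + 4*(-9 + 0) = -26 + 4*(-9) = -26 - 36 = -62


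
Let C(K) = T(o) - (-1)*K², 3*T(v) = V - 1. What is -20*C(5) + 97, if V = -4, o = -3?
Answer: -1109/3 ≈ -369.67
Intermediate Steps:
T(v) = -5/3 (T(v) = (-4 - 1)/3 = (⅓)*(-5) = -5/3)
C(K) = -5/3 + K² (C(K) = -5/3 - (-1)*K² = -5/3 + K²)
-20*C(5) + 97 = -20*(-5/3 + 5²) + 97 = -20*(-5/3 + 25) + 97 = -20*70/3 + 97 = -1400/3 + 97 = -1109/3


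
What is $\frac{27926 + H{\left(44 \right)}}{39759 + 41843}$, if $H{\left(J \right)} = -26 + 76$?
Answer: $\frac{13988}{40801} \approx 0.34283$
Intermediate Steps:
$H{\left(J \right)} = 50$
$\frac{27926 + H{\left(44 \right)}}{39759 + 41843} = \frac{27926 + 50}{39759 + 41843} = \frac{27976}{81602} = 27976 \cdot \frac{1}{81602} = \frac{13988}{40801}$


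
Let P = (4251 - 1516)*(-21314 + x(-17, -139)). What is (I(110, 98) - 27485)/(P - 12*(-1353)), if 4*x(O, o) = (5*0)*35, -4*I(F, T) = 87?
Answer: 110027/233110216 ≈ 0.00047200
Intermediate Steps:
I(F, T) = -87/4 (I(F, T) = -¼*87 = -87/4)
x(O, o) = 0 (x(O, o) = ((5*0)*35)/4 = (0*35)/4 = (¼)*0 = 0)
P = -58293790 (P = (4251 - 1516)*(-21314 + 0) = 2735*(-21314) = -58293790)
(I(110, 98) - 27485)/(P - 12*(-1353)) = (-87/4 - 27485)/(-58293790 - 12*(-1353)) = -110027/(4*(-58293790 + 16236)) = -110027/4/(-58277554) = -110027/4*(-1/58277554) = 110027/233110216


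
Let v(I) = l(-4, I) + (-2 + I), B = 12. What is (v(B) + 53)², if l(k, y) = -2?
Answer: 3721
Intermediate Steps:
v(I) = -4 + I (v(I) = -2 + (-2 + I) = -4 + I)
(v(B) + 53)² = ((-4 + 12) + 53)² = (8 + 53)² = 61² = 3721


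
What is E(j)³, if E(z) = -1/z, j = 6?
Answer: -1/216 ≈ -0.0046296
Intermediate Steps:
E(j)³ = (-1/6)³ = (-1*⅙)³ = (-⅙)³ = -1/216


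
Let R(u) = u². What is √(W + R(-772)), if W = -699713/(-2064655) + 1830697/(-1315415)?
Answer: 8*√3266919396137111272189945/18730194185 ≈ 772.00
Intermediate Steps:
W = -571868947728/543175631365 (W = -699713*(-1/2064655) + 1830697*(-1/1315415) = 699713/2064655 - 1830697/1315415 = -571868947728/543175631365 ≈ -1.0528)
√(W + R(-772)) = √(-571868947728/543175631365 + (-772)²) = √(-571868947728/543175631365 + 595984) = √(323723413614490432/543175631365) = 8*√3266919396137111272189945/18730194185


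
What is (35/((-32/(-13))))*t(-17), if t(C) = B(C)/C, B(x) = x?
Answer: 455/32 ≈ 14.219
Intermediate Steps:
t(C) = 1 (t(C) = C/C = 1)
(35/((-32/(-13))))*t(-17) = (35/((-32/(-13))))*1 = (35/((-32*(-1/13))))*1 = (35/(32/13))*1 = (35*(13/32))*1 = (455/32)*1 = 455/32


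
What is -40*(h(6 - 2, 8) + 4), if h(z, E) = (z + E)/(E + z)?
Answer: -200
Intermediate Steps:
h(z, E) = 1 (h(z, E) = (E + z)/(E + z) = 1)
-40*(h(6 - 2, 8) + 4) = -40*(1 + 4) = -40*5 = -200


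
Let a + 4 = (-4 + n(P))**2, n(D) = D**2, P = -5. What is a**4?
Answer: 36469158961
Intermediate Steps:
a = 437 (a = -4 + (-4 + (-5)**2)**2 = -4 + (-4 + 25)**2 = -4 + 21**2 = -4 + 441 = 437)
a**4 = 437**4 = 36469158961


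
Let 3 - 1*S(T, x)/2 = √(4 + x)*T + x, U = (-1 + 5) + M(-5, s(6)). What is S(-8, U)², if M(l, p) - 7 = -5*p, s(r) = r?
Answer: -1904 + 1408*I*√15 ≈ -1904.0 + 5453.2*I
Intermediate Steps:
M(l, p) = 7 - 5*p
U = -19 (U = (-1 + 5) + (7 - 5*6) = 4 + (7 - 30) = 4 - 23 = -19)
S(T, x) = 6 - 2*x - 2*T*√(4 + x) (S(T, x) = 6 - 2*(√(4 + x)*T + x) = 6 - 2*(T*√(4 + x) + x) = 6 - 2*(x + T*√(4 + x)) = 6 + (-2*x - 2*T*√(4 + x)) = 6 - 2*x - 2*T*√(4 + x))
S(-8, U)² = (6 - 2*(-19) - 2*(-8)*√(4 - 19))² = (6 + 38 - 2*(-8)*√(-15))² = (6 + 38 - 2*(-8)*I*√15)² = (6 + 38 + 16*I*√15)² = (44 + 16*I*√15)²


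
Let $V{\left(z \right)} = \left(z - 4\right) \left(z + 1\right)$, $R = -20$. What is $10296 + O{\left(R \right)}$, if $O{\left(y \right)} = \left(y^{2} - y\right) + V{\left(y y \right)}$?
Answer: $169512$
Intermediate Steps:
$V{\left(z \right)} = \left(1 + z\right) \left(-4 + z\right)$ ($V{\left(z \right)} = \left(-4 + z\right) \left(1 + z\right) = \left(1 + z\right) \left(-4 + z\right)$)
$O{\left(y \right)} = -4 + y^{4} - y - 2 y^{2}$ ($O{\left(y \right)} = \left(y^{2} - y\right) - \left(4 - y^{4} + 3 y y\right) = \left(y^{2} - y\right) - \left(4 - y^{4} + 3 y^{2}\right) = -4 + y^{4} - y - 2 y^{2}$)
$10296 + O{\left(R \right)} = 10296 - \left(-16 - 160000 + 800\right) = 10296 + \left(-4 + 160000 + 20 - 800\right) = 10296 + 159216 = 169512$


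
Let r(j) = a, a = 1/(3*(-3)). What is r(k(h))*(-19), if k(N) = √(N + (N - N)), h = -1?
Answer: 19/9 ≈ 2.1111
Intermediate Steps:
k(N) = √N (k(N) = √(N + 0) = √N)
a = -⅑ (a = 1/(-9) = -⅑ ≈ -0.11111)
r(j) = -⅑
r(k(h))*(-19) = -⅑*(-19) = 19/9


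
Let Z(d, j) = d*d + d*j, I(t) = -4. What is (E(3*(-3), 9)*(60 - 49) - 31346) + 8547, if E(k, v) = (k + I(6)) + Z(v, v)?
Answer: -21160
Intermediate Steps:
Z(d, j) = d² + d*j
E(k, v) = -4 + k + 2*v² (E(k, v) = (k - 4) + v*(v + v) = (-4 + k) + v*(2*v) = (-4 + k) + 2*v² = -4 + k + 2*v²)
(E(3*(-3), 9)*(60 - 49) - 31346) + 8547 = ((-4 + 3*(-3) + 2*9²)*(60 - 49) - 31346) + 8547 = ((-4 - 9 + 2*81)*11 - 31346) + 8547 = ((-4 - 9 + 162)*11 - 31346) + 8547 = (149*11 - 31346) + 8547 = (1639 - 31346) + 8547 = -29707 + 8547 = -21160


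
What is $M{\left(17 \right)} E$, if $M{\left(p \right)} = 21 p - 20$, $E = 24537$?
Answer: $8268969$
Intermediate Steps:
$M{\left(p \right)} = -20 + 21 p$
$M{\left(17 \right)} E = \left(-20 + 21 \cdot 17\right) 24537 = \left(-20 + 357\right) 24537 = 337 \cdot 24537 = 8268969$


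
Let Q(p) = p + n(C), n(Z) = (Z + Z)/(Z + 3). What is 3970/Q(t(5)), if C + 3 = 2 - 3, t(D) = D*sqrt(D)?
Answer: -31760/61 + 19850*sqrt(5)/61 ≈ 206.98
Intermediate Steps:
t(D) = D**(3/2)
C = -4 (C = -3 + (2 - 3) = -3 - 1 = -4)
n(Z) = 2*Z/(3 + Z) (n(Z) = (2*Z)/(3 + Z) = 2*Z/(3 + Z))
Q(p) = 8 + p (Q(p) = p + 2*(-4)/(3 - 4) = p + 2*(-4)/(-1) = p + 2*(-4)*(-1) = p + 8 = 8 + p)
3970/Q(t(5)) = 3970/(8 + 5**(3/2)) = 3970/(8 + 5*sqrt(5))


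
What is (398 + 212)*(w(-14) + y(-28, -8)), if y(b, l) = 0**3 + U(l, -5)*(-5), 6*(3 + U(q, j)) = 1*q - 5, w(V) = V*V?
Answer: 405955/3 ≈ 1.3532e+5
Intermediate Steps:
w(V) = V**2
U(q, j) = -23/6 + q/6 (U(q, j) = -3 + (1*q - 5)/6 = -3 + (q - 5)/6 = -3 + (-5 + q)/6 = -3 + (-5/6 + q/6) = -23/6 + q/6)
y(b, l) = 115/6 - 5*l/6 (y(b, l) = 0**3 + (-23/6 + l/6)*(-5) = 0 + (115/6 - 5*l/6) = 115/6 - 5*l/6)
(398 + 212)*(w(-14) + y(-28, -8)) = (398 + 212)*((-14)**2 + (115/6 - 5/6*(-8))) = 610*(196 + (115/6 + 20/3)) = 610*(196 + 155/6) = 610*(1331/6) = 405955/3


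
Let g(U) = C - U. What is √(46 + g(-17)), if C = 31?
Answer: √94 ≈ 9.6954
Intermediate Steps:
g(U) = 31 - U
√(46 + g(-17)) = √(46 + (31 - 1*(-17))) = √(46 + (31 + 17)) = √(46 + 48) = √94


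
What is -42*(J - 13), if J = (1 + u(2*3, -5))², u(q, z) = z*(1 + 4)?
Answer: -23646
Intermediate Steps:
u(q, z) = 5*z (u(q, z) = z*5 = 5*z)
J = 576 (J = (1 + 5*(-5))² = (1 - 25)² = (-24)² = 576)
-42*(J - 13) = -42*(576 - 13) = -42*563 = -23646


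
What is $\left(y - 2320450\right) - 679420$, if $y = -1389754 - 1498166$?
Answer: $-5887790$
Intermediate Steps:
$y = -2887920$
$\left(y - 2320450\right) - 679420 = \left(-2887920 - 2320450\right) - 679420 = -5208370 - 679420 = -5887790$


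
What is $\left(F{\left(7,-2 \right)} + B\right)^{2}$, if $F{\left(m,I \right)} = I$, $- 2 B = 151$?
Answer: $\frac{24025}{4} \approx 6006.3$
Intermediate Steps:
$B = - \frac{151}{2}$ ($B = \left(- \frac{1}{2}\right) 151 = - \frac{151}{2} \approx -75.5$)
$\left(F{\left(7,-2 \right)} + B\right)^{2} = \left(-2 - \frac{151}{2}\right)^{2} = \left(- \frac{155}{2}\right)^{2} = \frac{24025}{4}$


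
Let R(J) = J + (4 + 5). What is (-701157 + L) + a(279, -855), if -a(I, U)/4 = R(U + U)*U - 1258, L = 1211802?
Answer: -5301743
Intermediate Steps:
R(J) = 9 + J (R(J) = J + 9 = 9 + J)
a(I, U) = 5032 - 4*U*(9 + 2*U) (a(I, U) = -4*((9 + (U + U))*U - 1258) = -4*((9 + 2*U)*U - 1258) = -4*(U*(9 + 2*U) - 1258) = -4*(-1258 + U*(9 + 2*U)) = 5032 - 4*U*(9 + 2*U))
(-701157 + L) + a(279, -855) = (-701157 + 1211802) + (5032 - 4*(-855)*(9 + 2*(-855))) = 510645 + (5032 - 4*(-855)*(9 - 1710)) = 510645 + (5032 - 4*(-855)*(-1701)) = 510645 + (5032 - 5817420) = 510645 - 5812388 = -5301743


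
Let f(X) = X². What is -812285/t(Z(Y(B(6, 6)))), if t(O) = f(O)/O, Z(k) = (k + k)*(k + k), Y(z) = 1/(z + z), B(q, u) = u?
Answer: -29242260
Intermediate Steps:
Y(z) = 1/(2*z)
Z(k) = 4*k² (Z(k) = (2*k)*(2*k) = 4*k²)
t(O) = O (t(O) = O²/O = O)
-812285/t(Z(Y(B(6, 6)))) = -812285/(4*((½)/6)²) = -812285/(4*((½)*(⅙))²) = -812285/(4*(1/12)²) = -812285/(4*(1/144)) = -812285/1/36 = -812285*36 = -29242260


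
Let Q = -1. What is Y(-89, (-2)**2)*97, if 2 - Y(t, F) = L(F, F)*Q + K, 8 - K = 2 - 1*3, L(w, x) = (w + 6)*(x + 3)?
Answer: 6111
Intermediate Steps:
L(w, x) = (3 + x)*(6 + w) (L(w, x) = (6 + w)*(3 + x) = (3 + x)*(6 + w))
K = 9 (K = 8 - (2 - 1*3) = 8 - (2 - 3) = 8 - 1*(-1) = 8 + 1 = 9)
Y(t, F) = 11 + F**2 + 9*F (Y(t, F) = 2 - ((18 + 3*F + 6*F + F*F)*(-1) + 9) = 2 - ((18 + 3*F + 6*F + F**2)*(-1) + 9) = 2 - ((18 + F**2 + 9*F)*(-1) + 9) = 2 - ((-18 - F**2 - 9*F) + 9) = 2 - (-9 - F**2 - 9*F) = 2 + (9 + F**2 + 9*F) = 11 + F**2 + 9*F)
Y(-89, (-2)**2)*97 = (11 + ((-2)**2)**2 + 9*(-2)**2)*97 = (11 + 4**2 + 9*4)*97 = (11 + 16 + 36)*97 = 63*97 = 6111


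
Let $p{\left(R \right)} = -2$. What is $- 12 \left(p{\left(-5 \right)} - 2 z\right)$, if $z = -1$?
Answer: $0$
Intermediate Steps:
$- 12 \left(p{\left(-5 \right)} - 2 z\right) = - 12 \left(-2 - -2\right) = - 12 \left(-2 + 2\right) = \left(-12\right) 0 = 0$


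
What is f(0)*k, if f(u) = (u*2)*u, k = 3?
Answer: 0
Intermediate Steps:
f(u) = 2*u**2 (f(u) = (2*u)*u = 2*u**2)
f(0)*k = (2*0**2)*3 = (2*0)*3 = 0*3 = 0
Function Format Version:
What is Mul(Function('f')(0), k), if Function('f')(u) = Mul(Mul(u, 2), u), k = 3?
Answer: 0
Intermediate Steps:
Function('f')(u) = Mul(2, Pow(u, 2)) (Function('f')(u) = Mul(Mul(2, u), u) = Mul(2, Pow(u, 2)))
Mul(Function('f')(0), k) = Mul(Mul(2, Pow(0, 2)), 3) = Mul(Mul(2, 0), 3) = Mul(0, 3) = 0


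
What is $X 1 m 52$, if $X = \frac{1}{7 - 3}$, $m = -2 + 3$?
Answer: $13$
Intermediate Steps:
$m = 1$
$X = \frac{1}{4} \approx 0.25$
$X 1 m 52 = \frac{1}{4} \cdot 1 \cdot 1 \cdot 52 = \frac{1}{4} \cdot 1 \cdot 52 = \frac{1}{4} \cdot 52 = 13$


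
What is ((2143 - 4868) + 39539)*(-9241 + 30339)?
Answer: 776701772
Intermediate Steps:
((2143 - 4868) + 39539)*(-9241 + 30339) = (-2725 + 39539)*21098 = 36814*21098 = 776701772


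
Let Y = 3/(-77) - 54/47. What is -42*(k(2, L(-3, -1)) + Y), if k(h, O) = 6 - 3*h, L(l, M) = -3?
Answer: 25794/517 ≈ 49.892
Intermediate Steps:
Y = -4299/3619 (Y = 3*(-1/77) - 54*1/47 = -3/77 - 54/47 = -4299/3619 ≈ -1.1879)
k(h, O) = 6 - 3*h
-42*(k(2, L(-3, -1)) + Y) = -42*((6 - 3*2) - 4299/3619) = -42*((6 - 6) - 4299/3619) = -42*(0 - 4299/3619) = -42*(-4299/3619) = 25794/517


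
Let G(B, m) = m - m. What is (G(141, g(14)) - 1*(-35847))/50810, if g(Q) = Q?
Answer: 35847/50810 ≈ 0.70551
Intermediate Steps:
G(B, m) = 0
(G(141, g(14)) - 1*(-35847))/50810 = (0 - 1*(-35847))/50810 = (0 + 35847)*(1/50810) = 35847*(1/50810) = 35847/50810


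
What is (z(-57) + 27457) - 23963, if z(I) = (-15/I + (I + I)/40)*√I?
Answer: 3494 - 983*I*√57/380 ≈ 3494.0 - 19.53*I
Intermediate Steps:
z(I) = √I*(-15/I + I/20) (z(I) = (-15/I + (2*I)*(1/40))*√I = (-15/I + I/20)*√I = √I*(-15/I + I/20))
(z(-57) + 27457) - 23963 = ((-300 + (-57)²)/(20*√(-57)) + 27457) - 23963 = ((-I*√57/57)*(-300 + 3249)/20 + 27457) - 23963 = ((1/20)*(-I*√57/57)*2949 + 27457) - 23963 = (-983*I*√57/380 + 27457) - 23963 = (27457 - 983*I*√57/380) - 23963 = 3494 - 983*I*√57/380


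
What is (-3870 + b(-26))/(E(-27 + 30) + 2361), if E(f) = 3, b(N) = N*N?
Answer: -1597/1182 ≈ -1.3511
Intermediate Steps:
b(N) = N²
(-3870 + b(-26))/(E(-27 + 30) + 2361) = (-3870 + (-26)²)/(3 + 2361) = (-3870 + 676)/2364 = -3194*1/2364 = -1597/1182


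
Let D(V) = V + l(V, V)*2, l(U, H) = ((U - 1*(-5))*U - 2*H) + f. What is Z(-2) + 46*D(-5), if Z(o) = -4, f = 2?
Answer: 870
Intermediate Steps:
l(U, H) = 2 - 2*H + U*(5 + U) (l(U, H) = ((U - 1*(-5))*U - 2*H) + 2 = ((U + 5)*U - 2*H) + 2 = ((5 + U)*U - 2*H) + 2 = (U*(5 + U) - 2*H) + 2 = (-2*H + U*(5 + U)) + 2 = 2 - 2*H + U*(5 + U))
D(V) = 4 + 2*V² + 7*V (D(V) = V + (2 + V² - 2*V + 5*V)*2 = V + (2 + V² + 3*V)*2 = V + (4 + 2*V² + 6*V) = 4 + 2*V² + 7*V)
Z(-2) + 46*D(-5) = -4 + 46*(4 + 2*(-5)² + 7*(-5)) = -4 + 46*(4 + 2*25 - 35) = -4 + 46*(4 + 50 - 35) = -4 + 46*19 = -4 + 874 = 870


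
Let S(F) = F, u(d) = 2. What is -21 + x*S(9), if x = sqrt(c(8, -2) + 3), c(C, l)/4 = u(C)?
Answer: -21 + 9*sqrt(11) ≈ 8.8496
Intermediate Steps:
c(C, l) = 8 (c(C, l) = 4*2 = 8)
x = sqrt(11) (x = sqrt(8 + 3) = sqrt(11) ≈ 3.3166)
-21 + x*S(9) = -21 + sqrt(11)*9 = -21 + 9*sqrt(11)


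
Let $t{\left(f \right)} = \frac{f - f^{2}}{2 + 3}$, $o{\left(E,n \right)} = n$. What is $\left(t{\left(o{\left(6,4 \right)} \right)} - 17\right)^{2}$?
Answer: $\frac{9409}{25} \approx 376.36$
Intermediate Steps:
$t{\left(f \right)} = - \frac{f^{2}}{5} + \frac{f}{5}$ ($t{\left(f \right)} = \frac{f - f^{2}}{5} = \left(f - f^{2}\right) \frac{1}{5} = - \frac{f^{2}}{5} + \frac{f}{5}$)
$\left(t{\left(o{\left(6,4 \right)} \right)} - 17\right)^{2} = \left(\frac{1}{5} \cdot 4 \left(1 - 4\right) - 17\right)^{2} = \left(\frac{1}{5} \cdot 4 \left(-3\right) - 17\right)^{2} = \left(- \frac{12}{5} - 17\right)^{2} = \left(- \frac{97}{5}\right)^{2} = \frac{9409}{25}$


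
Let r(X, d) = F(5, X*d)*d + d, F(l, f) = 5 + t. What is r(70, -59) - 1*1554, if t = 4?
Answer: -2144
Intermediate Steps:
F(l, f) = 9 (F(l, f) = 5 + 4 = 9)
r(X, d) = 10*d (r(X, d) = 9*d + d = 10*d)
r(70, -59) - 1*1554 = 10*(-59) - 1*1554 = -590 - 1554 = -2144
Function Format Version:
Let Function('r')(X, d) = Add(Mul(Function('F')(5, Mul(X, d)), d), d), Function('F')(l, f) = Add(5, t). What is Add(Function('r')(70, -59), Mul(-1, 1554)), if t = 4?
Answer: -2144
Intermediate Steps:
Function('F')(l, f) = 9 (Function('F')(l, f) = Add(5, 4) = 9)
Function('r')(X, d) = Mul(10, d) (Function('r')(X, d) = Add(Mul(9, d), d) = Mul(10, d))
Add(Function('r')(70, -59), Mul(-1, 1554)) = Add(Mul(10, -59), Mul(-1, 1554)) = Add(-590, -1554) = -2144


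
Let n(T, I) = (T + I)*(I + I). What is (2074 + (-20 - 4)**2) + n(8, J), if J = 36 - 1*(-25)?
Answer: 11068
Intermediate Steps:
J = 61 (J = 36 + 25 = 61)
n(T, I) = 2*I*(I + T) (n(T, I) = (I + T)*(2*I) = 2*I*(I + T))
(2074 + (-20 - 4)**2) + n(8, J) = (2074 + (-20 - 4)**2) + 2*61*(61 + 8) = (2074 + (-24)**2) + 2*61*69 = (2074 + 576) + 8418 = 2650 + 8418 = 11068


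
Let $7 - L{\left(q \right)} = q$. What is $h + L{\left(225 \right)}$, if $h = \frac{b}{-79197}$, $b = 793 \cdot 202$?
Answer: $- \frac{17425132}{79197} \approx -220.02$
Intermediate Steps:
$b = 160186$
$L{\left(q \right)} = 7 - q$
$h = - \frac{160186}{79197}$ ($h = \frac{160186}{-79197} = 160186 \left(- \frac{1}{79197}\right) = - \frac{160186}{79197} \approx -2.0226$)
$h + L{\left(225 \right)} = - \frac{160186}{79197} + \left(7 - 225\right) = - \frac{160186}{79197} - 218 = - \frac{17425132}{79197}$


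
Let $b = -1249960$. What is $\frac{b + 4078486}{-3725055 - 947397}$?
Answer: $- \frac{471421}{778742} \approx -0.60536$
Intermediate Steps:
$\frac{b + 4078486}{-3725055 - 947397} = \frac{-1249960 + 4078486}{-3725055 - 947397} = \frac{2828526}{-4672452} = 2828526 \left(- \frac{1}{4672452}\right) = - \frac{471421}{778742}$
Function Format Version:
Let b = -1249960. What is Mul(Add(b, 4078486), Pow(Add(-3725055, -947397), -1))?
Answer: Rational(-471421, 778742) ≈ -0.60536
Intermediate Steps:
Mul(Add(b, 4078486), Pow(Add(-3725055, -947397), -1)) = Mul(Add(-1249960, 4078486), Pow(Add(-3725055, -947397), -1)) = Mul(2828526, Pow(-4672452, -1)) = Mul(2828526, Rational(-1, 4672452)) = Rational(-471421, 778742)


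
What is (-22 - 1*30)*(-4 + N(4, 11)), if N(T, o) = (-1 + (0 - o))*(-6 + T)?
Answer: -1040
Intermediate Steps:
N(T, o) = (-1 - o)*(-6 + T)
(-22 - 1*30)*(-4 + N(4, 11)) = (-22 - 1*30)*(-4 + (6 - 1*4 + 6*11 - 1*4*11)) = (-22 - 30)*(-4 + (6 - 4 + 66 - 44)) = -52*(-4 + 24) = -52*20 = -1040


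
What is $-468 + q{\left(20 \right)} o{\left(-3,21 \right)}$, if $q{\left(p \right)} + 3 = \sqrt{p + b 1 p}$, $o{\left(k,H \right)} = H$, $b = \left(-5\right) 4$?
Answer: $-531 + 42 i \sqrt{95} \approx -531.0 + 409.37 i$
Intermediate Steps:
$b = -20$
$q{\left(p \right)} = -3 + \sqrt{19} \sqrt{- p}$ ($q{\left(p \right)} = -3 + \sqrt{p + \left(-20\right) 1 p} = -3 + \sqrt{p - 20 p} = -3 + \sqrt{- 19 p} = -3 + \sqrt{19} \sqrt{- p}$)
$-468 + q{\left(20 \right)} o{\left(-3,21 \right)} = -468 + \left(-3 + \sqrt{19} \sqrt{\left(-1\right) 20}\right) 21 = -468 + \left(-3 + \sqrt{19} \sqrt{-20}\right) 21 = -468 + \left(-3 + \sqrt{19} \cdot 2 i \sqrt{5}\right) 21 = -468 + \left(-3 + 2 i \sqrt{95}\right) 21 = -468 - \left(63 - 42 i \sqrt{95}\right) = -531 + 42 i \sqrt{95}$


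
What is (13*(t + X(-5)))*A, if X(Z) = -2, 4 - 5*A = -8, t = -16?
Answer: -2808/5 ≈ -561.60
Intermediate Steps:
A = 12/5 (A = 4/5 - 1/5*(-8) = 4/5 + 8/5 = 12/5 ≈ 2.4000)
(13*(t + X(-5)))*A = (13*(-16 - 2))*(12/5) = (13*(-18))*(12/5) = -234*12/5 = -2808/5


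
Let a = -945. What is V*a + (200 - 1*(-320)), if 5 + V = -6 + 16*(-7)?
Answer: 116755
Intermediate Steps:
V = -123 (V = -5 + (-6 + 16*(-7)) = -5 + (-6 - 112) = -5 - 118 = -123)
V*a + (200 - 1*(-320)) = -123*(-945) + (200 - 1*(-320)) = 116235 + (200 + 320) = 116235 + 520 = 116755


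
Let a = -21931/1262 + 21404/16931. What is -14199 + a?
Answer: -303733227391/21366922 ≈ -14215.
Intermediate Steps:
a = -344301913/21366922 (a = -21931*1/1262 + 21404*(1/16931) = -21931/1262 + 21404/16931 = -344301913/21366922 ≈ -16.114)
-14199 + a = -14199 - 344301913/21366922 = -303733227391/21366922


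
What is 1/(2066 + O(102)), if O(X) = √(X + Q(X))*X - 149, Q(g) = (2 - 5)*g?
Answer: 71/214715 - 68*I*√51/1932435 ≈ 0.00033067 - 0.0002513*I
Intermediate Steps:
Q(g) = -3*g
O(X) = -149 + X*√2*√(-X) (O(X) = √(X - 3*X)*X - 149 = √(-2*X)*X - 149 = (√2*√(-X))*X - 149 = X*√2*√(-X) - 149 = -149 + X*√2*√(-X))
1/(2066 + O(102)) = 1/(2066 + (-149 - √2*(-1*102)^(3/2))) = 1/(2066 + (-149 - √2*(-102)^(3/2))) = 1/(2066 + (-149 - √2*(-102*I*√102))) = 1/(2066 + (-149 + 204*I*√51)) = 1/(1917 + 204*I*√51)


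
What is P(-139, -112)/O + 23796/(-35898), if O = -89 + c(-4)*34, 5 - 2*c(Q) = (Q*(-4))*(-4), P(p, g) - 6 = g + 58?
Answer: -1146582/1621393 ≈ -0.70716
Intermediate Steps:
P(p, g) = 64 + g (P(p, g) = 6 + (g + 58) = 6 + (58 + g) = 64 + g)
c(Q) = 5/2 - 8*Q (c(Q) = 5/2 - Q*(-4)*(-4)/2 = 5/2 - (-4*Q)*(-4)/2 = 5/2 - 8*Q)
O = 1084 (O = -89 + (5/2 - 8*(-4))*34 = -89 + (5/2 + 32)*34 = -89 + (69/2)*34 = -89 + 1173 = 1084)
P(-139, -112)/O + 23796/(-35898) = (64 - 112)/1084 + 23796/(-35898) = -48*1/1084 + 23796*(-1/35898) = -12/271 - 3966/5983 = -1146582/1621393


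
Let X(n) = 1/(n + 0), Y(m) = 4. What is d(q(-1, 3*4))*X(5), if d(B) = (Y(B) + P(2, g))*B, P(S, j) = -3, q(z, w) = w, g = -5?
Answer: 12/5 ≈ 2.4000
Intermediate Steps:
X(n) = 1/n
d(B) = B (d(B) = (4 - 3)*B = 1*B = B)
d(q(-1, 3*4))*X(5) = (3*4)/5 = 12*(⅕) = 12/5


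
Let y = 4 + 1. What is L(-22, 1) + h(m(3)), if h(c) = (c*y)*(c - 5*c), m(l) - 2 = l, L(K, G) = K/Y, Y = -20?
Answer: -4989/10 ≈ -498.90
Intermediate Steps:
L(K, G) = -K/20 (L(K, G) = K/(-20) = K*(-1/20) = -K/20)
m(l) = 2 + l
y = 5
h(c) = -20*c² (h(c) = (c*5)*(c - 5*c) = (5*c)*(-4*c) = -20*c²)
L(-22, 1) + h(m(3)) = -1/20*(-22) - 20*(2 + 3)² = 11/10 - 20*5² = 11/10 - 20*25 = 11/10 - 500 = -4989/10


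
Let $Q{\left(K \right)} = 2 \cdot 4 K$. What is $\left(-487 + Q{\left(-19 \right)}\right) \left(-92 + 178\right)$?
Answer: $-54954$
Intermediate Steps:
$Q{\left(K \right)} = 8 K$
$\left(-487 + Q{\left(-19 \right)}\right) \left(-92 + 178\right) = \left(-487 + 8 \left(-19\right)\right) \left(-92 + 178\right) = \left(-487 - 152\right) 86 = \left(-639\right) 86 = -54954$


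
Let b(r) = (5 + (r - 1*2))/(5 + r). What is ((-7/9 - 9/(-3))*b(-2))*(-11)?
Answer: -220/27 ≈ -8.1481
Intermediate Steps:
b(r) = (3 + r)/(5 + r) (b(r) = (5 + (r - 2))/(5 + r) = (5 + (-2 + r))/(5 + r) = (3 + r)/(5 + r))
((-7/9 - 9/(-3))*b(-2))*(-11) = ((-7/9 - 9/(-3))*((3 - 2)/(5 - 2)))*(-11) = ((-7*⅑ - 9*(-⅓))*(1/3))*(-11) = ((-7/9 + 3)*((⅓)*1))*(-11) = ((20/9)*(⅓))*(-11) = (20/27)*(-11) = -220/27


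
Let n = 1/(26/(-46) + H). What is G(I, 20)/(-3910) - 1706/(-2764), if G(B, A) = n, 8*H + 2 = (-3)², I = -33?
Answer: 4127257/6695790 ≈ 0.61640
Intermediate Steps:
H = 7/8 (H = -¼ + (⅛)*(-3)² = -¼ + (⅛)*9 = -¼ + 9/8 = 7/8 ≈ 0.87500)
n = 184/57 (n = 1/(26/(-46) + 7/8) = 1/(26*(-1/46) + 7/8) = 1/(-13/23 + 7/8) = 1/(57/184) = 184/57 ≈ 3.2281)
G(B, A) = 184/57
G(I, 20)/(-3910) - 1706/(-2764) = (184/57)/(-3910) - 1706/(-2764) = (184/57)*(-1/3910) - 1706*(-1/2764) = -4/4845 + 853/1382 = 4127257/6695790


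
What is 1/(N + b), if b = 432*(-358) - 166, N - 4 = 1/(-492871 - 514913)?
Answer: -1007784/156023103313 ≈ -6.4592e-6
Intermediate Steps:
N = 4031135/1007784 (N = 4 + 1/(-492871 - 514913) = 4 + 1/(-1007784) = 4 - 1/1007784 = 4031135/1007784 ≈ 4.0000)
b = -154822 (b = -154656 - 166 = -154822)
1/(N + b) = 1/(4031135/1007784 - 154822) = 1/(-156023103313/1007784) = -1007784/156023103313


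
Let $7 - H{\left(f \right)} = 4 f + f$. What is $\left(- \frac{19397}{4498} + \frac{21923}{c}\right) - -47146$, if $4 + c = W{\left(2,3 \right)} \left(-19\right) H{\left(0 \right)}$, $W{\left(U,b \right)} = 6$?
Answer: $\frac{42490031442}{901849} \approx 47114.0$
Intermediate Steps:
$H{\left(f \right)} = 7 - 5 f$ ($H{\left(f \right)} = 7 - \left(4 f + f\right) = 7 - 5 f$)
$c = -802$ ($c = -4 + 6 \left(-19\right) \left(7 - 0\right) = -4 - 114 \left(7 + 0\right) = -4 - 798 = -802$)
$\left(- \frac{19397}{4498} + \frac{21923}{c}\right) - -47146 = \left(- \frac{19397}{4498} + \frac{21923}{-802}\right) - -47146 = \left(\left(-19397\right) \frac{1}{4498} + 21923 \left(- \frac{1}{802}\right)\right) + 47146 = \left(- \frac{19397}{4498} - \frac{21923}{802}\right) + 47146 = - \frac{28541512}{901849} + 47146 = \frac{42490031442}{901849}$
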